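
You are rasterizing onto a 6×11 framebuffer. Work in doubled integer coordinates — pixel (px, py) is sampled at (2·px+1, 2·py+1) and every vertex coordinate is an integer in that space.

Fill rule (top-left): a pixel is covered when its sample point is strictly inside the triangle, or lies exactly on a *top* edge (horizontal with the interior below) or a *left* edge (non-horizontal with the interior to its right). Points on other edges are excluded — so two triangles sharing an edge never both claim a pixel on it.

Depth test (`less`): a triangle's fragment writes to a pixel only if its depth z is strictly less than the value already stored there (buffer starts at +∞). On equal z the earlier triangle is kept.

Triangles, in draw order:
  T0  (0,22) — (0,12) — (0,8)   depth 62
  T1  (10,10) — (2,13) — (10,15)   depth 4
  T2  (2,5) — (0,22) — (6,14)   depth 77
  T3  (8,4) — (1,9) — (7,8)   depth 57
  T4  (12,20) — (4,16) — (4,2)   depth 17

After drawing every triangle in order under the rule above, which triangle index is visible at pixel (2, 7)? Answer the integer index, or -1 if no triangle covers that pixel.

T0:
  degenerate (2·area = 0) — covers nothing
T1:
  2·area = 40  (B↔C swapped to make it positive)
  edge (10, 10)→(10, 15): d=(0,5) right/bottom  bias=-1
  edge (10, 15)→(2, 13): d=(-8,-2) top-left  bias=+0
  edge (2, 13)→(10, 10): d=(8,-3) top-left  bias=+0
    (4,5)@(9, 11): e=[5,30,5] → █
    (5,5)@(11, 11): e=[-5,34,11] → ·
    (1,6)@(3, 13): e=[35,2,3] → █
    (2,6)@(5, 13): e=[25,6,9] → █
    (3,6)@(7, 13): e=[15,10,15] → █
    (5,6)@(11, 13): e=[-5,18,27] → ·
    (1,7)@(3, 15): e=[35,-14,19] → ·
    (2,7)@(5, 15): e=[25,-10,25] → ·
    (3,7)@(7, 15): e=[15,-6,31] → ·
    (4,7)@(9, 15): e=[5,-2,37] → ·
  covered (5 px):
    · · · · · ·
    · · · · · ·
    · · · · · ·
    · · · · · ·
    · · · · · ·
    · · · · █ ·
    · █ █ █ █ ·
    · · · · · ·
    · · · · · ·
    · · · · · ·
    · · · · · ·
T2:
  2·area = 86  (B↔C swapped to make it positive)
  edge (2, 5)→(6, 14): d=(4,9) right/bottom  bias=-1
  edge (6, 14)→(0, 22): d=(-6,8) right/bottom  bias=-1
  edge (0, 22)→(2, 5): d=(2,-17) top-left  bias=+0
    (1,4)@(3, 9): e=[7,54,25] → █
    (2,4)@(5, 9): e=[-11,38,59] → ·
    (1,5)@(3, 11): e=[15,42,29] → █
    (2,5)@(5, 11): e=[-3,26,63] → ·
    (1,6)@(3, 13): e=[23,30,33] → █
    (2,6)@(5, 13): e=[5,14,67] → █
    (3,6)@(7, 13): e=[-13,-2,101] → ·
    (0,7)@(1, 15): e=[49,34,3] → █
    (3,7)@(7, 15): e=[-5,-14,105] → ·
    (0,8)@(1, 17): e=[57,22,7] → █
    (2,8)@(5, 17): e=[21,-10,75] → ·
    (0,9)@(1, 19): e=[65,10,11] → █
  covered (10 px):
    · · · · · ·
    · · · · · ·
    · · · · · ·
    · · · · · ·
    · █ · · · ·
    · █ · · · ·
    · █ █ · · ·
    █ █ █ · · ·
    █ █ · · · ·
    █ · · · · ·
    · · · · · ·
T3:
  2·area = 23  (B↔C swapped to make it positive)
  edge (8, 4)→(7, 8): d=(-1,4) right/bottom  bias=-1
  edge (7, 8)→(1, 9): d=(-6,1) right/bottom  bias=-1
  edge (1, 9)→(8, 4): d=(7,-5) top-left  bias=+0
    (3,2)@(7, 5): e=[3,18,2] → █
    (4,2)@(9, 5): e=[-5,16,12] → ·
    (2,3)@(5, 7): e=[9,8,6] → █
    (4,3)@(9, 7): e=[-7,4,26] → ·
    (0,4)@(1, 9): e=[23,0,0] → ·  [on edge]
    (2,4)@(5, 9): e=[7,-4,20] → ·
    (3,4)@(7, 9): e=[-1,-6,30] → ·
  covered (3 px):
    · · · · · ·
    · · · · · ·
    · · · █ · ·
    · · █ █ · ·
    · · · · · ·
    · · · · · ·
    · · · · · ·
    · · · · · ·
    · · · · · ·
    · · · · · ·
    · · · · · ·
T4:
  2·area = 112
  edge (12, 20)→(4, 16): d=(-8,-4) top-left  bias=+0
  edge (4, 16)→(4, 2): d=(0,-14) top-left  bias=+0
  edge (4, 2)→(12, 20): d=(8,18) right/bottom  bias=-1
    (2,2)@(5, 5): e=[92,14,6] → █
    (3,2)@(7, 5): e=[100,42,-30] → ·
    (2,3)@(5, 7): e=[76,14,22] → █
    (3,3)@(7, 7): e=[84,42,-14] → ·
    (2,4)@(5, 9): e=[60,14,38] → █
    (3,4)@(7, 9): e=[68,42,2] → █
    (4,4)@(9, 9): e=[76,70,-34] → ·
    (2,5)@(5, 11): e=[44,14,54] → █
    (4,5)@(9, 11): e=[60,70,-18] → ·
    (2,6)@(5, 13): e=[28,14,70] → █
    (4,6)@(9, 13): e=[44,70,-2] → ·
    (2,7)@(5, 15): e=[12,14,86] → █
  covered (14 px):
    · · · · · ·
    · · · · · ·
    · · █ · · ·
    · · █ · · ·
    · · █ █ · ·
    · · █ █ · ·
    · · █ █ · ·
    · · █ █ █ ·
    · · · █ █ ·
    · · · · · █
    · · · · · ·

Z-buffer (winner per pixel, '.' = empty):
  . . . . . .
  . . . . . .
  . . 4 3 . .
  . . 4 3 . .
  . 2 4 4 . .
  . 2 4 4 1 .
  . 1 1 1 1 .
  2 2 4 4 4 .
  2 2 . 4 4 .
  2 . . . . 4
  . . . . . .

Answer: 4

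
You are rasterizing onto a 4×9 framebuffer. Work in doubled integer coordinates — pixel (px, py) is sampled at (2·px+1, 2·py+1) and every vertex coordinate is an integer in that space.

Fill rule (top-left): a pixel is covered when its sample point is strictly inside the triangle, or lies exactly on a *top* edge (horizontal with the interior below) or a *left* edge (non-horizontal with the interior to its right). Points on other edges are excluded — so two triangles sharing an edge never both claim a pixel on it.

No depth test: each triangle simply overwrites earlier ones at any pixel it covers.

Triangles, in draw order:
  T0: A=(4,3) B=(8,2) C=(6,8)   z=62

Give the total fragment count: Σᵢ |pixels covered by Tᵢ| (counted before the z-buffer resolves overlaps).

T0:
  2·area = 22
  edge (4, 3)→(8, 2): d=(4,-1) top-left  bias=+0
  edge (8, 2)→(6, 8): d=(-2,6) right/bottom  bias=-1
  edge (6, 8)→(4, 3): d=(-2,-5) top-left  bias=+0
    (2,1)@(5, 3): e=[1,16,5] → X
    (3,1)@(7, 3): e=[3,4,15] → X
    (2,2)@(5, 5): e=[9,12,1] → X
    (3,2)@(7, 5): e=[11,0,11] → .  [on edge]
    (2,3)@(5, 7): e=[17,8,-3] → .
    (2,5)@(5, 11): e=[33,0,-11] → .  [on edge]
    (1,8)@(3, 17): e=[55,0,-33] → .  [on edge]
  covered (3 px):
    . . . .
    . . X X
    . . X .
    . . . .
    . . . .
    . . . .
    . . . .
    . . . .
    . . . .

Answer: 3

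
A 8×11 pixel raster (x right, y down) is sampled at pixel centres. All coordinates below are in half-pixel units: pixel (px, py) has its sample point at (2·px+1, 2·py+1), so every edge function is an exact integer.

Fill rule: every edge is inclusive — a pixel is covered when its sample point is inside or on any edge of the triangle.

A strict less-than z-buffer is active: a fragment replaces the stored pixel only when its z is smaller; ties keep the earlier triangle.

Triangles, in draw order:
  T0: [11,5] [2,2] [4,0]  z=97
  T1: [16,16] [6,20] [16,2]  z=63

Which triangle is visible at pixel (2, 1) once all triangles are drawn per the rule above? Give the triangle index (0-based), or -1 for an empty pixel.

T0:
  2·area = 24
  edge (11, 5)→(2, 2): d=(-9,-3) inclusive
  edge (2, 2)→(4, 0): d=(2,-2) inclusive
  edge (4, 0)→(11, 5): d=(7,5) inclusive
    (1,0)@(3, 1): e=[12,0,12] → █  [on edge]
    (2,0)@(5, 1): e=[18,4,2] → █
    (3,0)@(7, 1): e=[24,8,-8] → ·
    (0,1)@(1, 3): e=[-12,0,36] → ·  [on edge]
    (1,1)@(3, 3): e=[-6,4,26] → ·
    (2,1)@(5, 3): e=[0,8,16] → █  [on edge]
    (3,1)@(7, 3): e=[6,12,6] → █
    (4,1)@(9, 3): e=[12,16,-4] → ·
    (2,2)@(5, 5): e=[-18,12,30] → ·
    (3,2)@(7, 5): e=[-12,16,20] → ·
    (5,2)@(11, 5): e=[0,24,0] → █  [on edge]
    (6,2)@(13, 5): e=[6,28,-10] → ·
  covered (5 px):
    · █ █ · · · · ·
    · · █ █ · · · ·
    · · · · · █ · ·
    · · · · · · · ·
    · · · · · · · ·
    · · · · · · · ·
    · · · · · · · ·
    · · · · · · · ·
    · · · · · · · ·
    · · · · · · · ·
    · · · · · · · ·
T1:
  2·area = 140
  edge (16, 16)→(6, 20): d=(-10,4) inclusive
  edge (6, 20)→(16, 2): d=(10,-18) inclusive
  edge (16, 2)→(16, 16): d=(0,14) inclusive
    (7,2)@(15, 5): e=[114,12,14] → █
    (7,3)@(15, 7): e=[94,32,14] → █
    (6,4)@(13, 9): e=[82,16,42] → █
    (5,5)@(11, 11): e=[70,0,70] → █  [on edge]
    (5,6)@(11, 13): e=[50,20,70] → █
    (4,7)@(9, 15): e=[38,4,98] → █
    (4,8)@(9, 17): e=[18,24,98] → █
    (7,8)@(15, 17): e=[-6,132,14] → ·
    (3,9)@(7, 19): e=[6,8,126] → █
    (4,9)@(9, 19): e=[-2,44,98] → ·
    (5,9)@(11, 19): e=[-10,80,70] → ·
    (6,9)@(13, 19): e=[-18,116,42] → ·
  covered (18 px):
    · · · · · · · ·
    · · · · · · · ·
    · · · · · · · █
    · · · · · · · █
    · · · · · · █ █
    · · · · · █ █ █
    · · · · · █ █ █
    · · · · █ █ █ █
    · · · · █ █ █ ·
    · · · █ · · · ·
    · · · · · · · ·

Z-buffer (winner per pixel, '.' = empty):
  . 0 0 . . . . .
  . . 0 0 . . . .
  . . . . . 0 . 1
  . . . . . . . 1
  . . . . . . 1 1
  . . . . . 1 1 1
  . . . . . 1 1 1
  . . . . 1 1 1 1
  . . . . 1 1 1 .
  . . . 1 . . . .
  . . . . . . . .

Result: 0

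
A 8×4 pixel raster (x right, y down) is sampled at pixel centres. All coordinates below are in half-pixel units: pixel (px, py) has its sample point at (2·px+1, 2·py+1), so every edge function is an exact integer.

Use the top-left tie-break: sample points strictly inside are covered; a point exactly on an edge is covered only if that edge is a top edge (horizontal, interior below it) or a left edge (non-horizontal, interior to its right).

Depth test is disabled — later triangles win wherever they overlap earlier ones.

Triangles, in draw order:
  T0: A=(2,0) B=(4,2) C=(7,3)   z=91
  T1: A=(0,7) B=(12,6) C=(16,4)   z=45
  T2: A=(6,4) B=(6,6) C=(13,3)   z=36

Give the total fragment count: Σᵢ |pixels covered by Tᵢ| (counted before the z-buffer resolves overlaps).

T0:
  2·area = 4  (B↔C swapped to make it positive)
  edge (2, 0)→(7, 3): d=(5,3) right/bottom  bias=-1
  edge (7, 3)→(4, 2): d=(-3,-1) top-left  bias=+0
  edge (4, 2)→(2, 0): d=(-2,-2) top-left  bias=+0
    (0,0)@(1, 1): e=[8,0,-4] → .  [on edge]
    (1,0)@(3, 1): e=[2,2,0] → X  [on edge]
    (2,0)@(5, 1): e=[-4,4,4] → .
    (1,1)@(3, 3): e=[12,-4,-4] → .
    (2,1)@(5, 3): e=[6,-2,0] → .  [on edge]
    (3,1)@(7, 3): e=[0,0,4] → .  [on edge]
    (3,2)@(7, 5): e=[10,-6,0] → .  [on edge]
    (6,2)@(13, 5): e=[-8,0,12] → .  [on edge]
    (4,3)@(9, 7): e=[14,-10,0] → .  [on edge]
  covered (1 px):
    . X . . . . . .
    . . . . . . . .
    . . . . . . . .
    . . . . . . . .
T1:
  2·area = 20  (B↔C swapped to make it positive)
  edge (0, 7)→(16, 4): d=(16,-3) top-left  bias=+0
  edge (16, 4)→(12, 6): d=(-4,2) right/bottom  bias=-1
  edge (12, 6)→(0, 7): d=(-12,1) right/bottom  bias=-1
    (5,2)@(11, 5): e=[1,6,13] → X
    (6,2)@(13, 5): e=[7,2,11] → X
    (7,2)@(15, 5): e=[13,-2,9] → .
    (5,3)@(11, 7): e=[33,-2,-11] → .
    (6,3)@(13, 7): e=[39,-6,-13] → .
  covered (2 px):
    . . . . . . . .
    . . . . . . . .
    . . . . . X X .
    . . . . . . . .
T2:
  2·area = 14  (B↔C swapped to make it positive)
  edge (6, 4)→(13, 3): d=(7,-1) top-left  bias=+0
  edge (13, 3)→(6, 6): d=(-7,3) right/bottom  bias=-1
  edge (6, 6)→(6, 4): d=(0,-2) top-left  bias=+0
    (6,1)@(13, 3): e=[0,0,14] → .  [on edge]
    (3,2)@(7, 5): e=[8,4,2] → X
    (4,2)@(9, 5): e=[10,-2,6] → .
    (3,3)@(7, 7): e=[22,-10,2] → .
  covered (1 px):
    . . . . . . . .
    . . . . . . . .
    . . . X . . . .
    . . . . . . . .

Result: 4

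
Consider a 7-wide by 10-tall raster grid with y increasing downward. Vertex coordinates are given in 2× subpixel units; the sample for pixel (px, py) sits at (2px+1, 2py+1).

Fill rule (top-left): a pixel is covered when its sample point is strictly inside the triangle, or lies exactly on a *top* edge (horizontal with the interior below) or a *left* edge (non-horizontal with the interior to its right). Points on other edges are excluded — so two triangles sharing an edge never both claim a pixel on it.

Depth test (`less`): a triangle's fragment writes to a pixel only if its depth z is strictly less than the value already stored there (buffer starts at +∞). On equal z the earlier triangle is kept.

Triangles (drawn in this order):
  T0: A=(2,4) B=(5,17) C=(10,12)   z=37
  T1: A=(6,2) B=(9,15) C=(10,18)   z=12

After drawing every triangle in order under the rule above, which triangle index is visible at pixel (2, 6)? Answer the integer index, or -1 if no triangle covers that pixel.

T0:
  2·area = 80  (B↔C swapped to make it positive)
  edge (2, 4)→(10, 12): d=(8,8) right/bottom  bias=-1
  edge (10, 12)→(5, 17): d=(-5,5) right/bottom  bias=-1
  edge (5, 17)→(2, 4): d=(-3,-13) top-left  bias=+0
    (0,1)@(1, 3): e=[0,90,-10] → .  [on edge]
    (1,2)@(3, 5): e=[0,70,10] → .  [on edge]
    (1,3)@(3, 7): e=[16,60,4] → X
    (2,3)@(5, 7): e=[0,50,30] → .  [on edge]
    (1,4)@(3, 9): e=[32,50,-2] → .
    (2,4)@(5, 9): e=[16,40,24] → X
    (3,4)@(7, 9): e=[0,30,50] → .  [on edge]
    (6,4)@(13, 9): e=[-48,0,128] → .  [on edge]
    (2,5)@(5, 11): e=[32,30,18] → X
    (3,5)@(7, 11): e=[16,20,44] → X
    (4,5)@(9, 11): e=[0,10,70] → .  [on edge]
    (5,5)@(11, 11): e=[-16,0,96] → .  [on edge]
    (4,6)@(9, 13): e=[16,0,64] → .  [on edge]
    (5,6)@(11, 13): e=[0,-10,90] → .  [on edge]
    (3,7)@(7, 15): e=[48,0,32] → .  [on edge]
    (6,7)@(13, 15): e=[0,-30,110] → .  [on edge]
    (2,8)@(5, 17): e=[80,0,0] → .  [on edge]
    (1,9)@(3, 19): e=[112,0,-32] → .  [on edge]
  covered (7 px):
    . . . . . . .
    . . . . . . .
    . . . . . . .
    . X . . . . .
    . . X . . . .
    . . X X . . .
    . . X X . . .
    . . X . . . .
    . . . . . . .
    . . . . . . .
T1:
  2·area = 4  (B↔C swapped to make it positive)
  edge (6, 2)→(10, 18): d=(4,16) right/bottom  bias=-1
  edge (10, 18)→(9, 15): d=(-1,-3) top-left  bias=+0
  edge (9, 15)→(6, 2): d=(-3,-13) top-left  bias=+0
    (2,1)@(5, 3): e=[20,0,-16] → .  [on edge]
    (3,4)@(7, 9): e=[12,0,-8] → .  [on edge]
    (4,7)@(9, 15): e=[4,0,0] → X  [on edge]
    (5,7)@(11, 15): e=[-28,6,26] → .
    (4,8)@(9, 17): e=[12,-2,-6] → .
  covered (1 px):
    . . . . . . .
    . . . . . . .
    . . . . . . .
    . . . . . . .
    . . . . . . .
    . . . . . . .
    . . . . . . .
    . . . . X . .
    . . . . . . .
    . . . . . . .

Z-buffer (winner per pixel, '.' = empty):
  . . . . . . .
  . . . . . . .
  . . . . . . .
  . 0 . . . . .
  . . 0 . . . .
  . . 0 0 . . .
  . . 0 0 . . .
  . . 0 . 1 . .
  . . . . . . .
  . . . . . . .

Final: 0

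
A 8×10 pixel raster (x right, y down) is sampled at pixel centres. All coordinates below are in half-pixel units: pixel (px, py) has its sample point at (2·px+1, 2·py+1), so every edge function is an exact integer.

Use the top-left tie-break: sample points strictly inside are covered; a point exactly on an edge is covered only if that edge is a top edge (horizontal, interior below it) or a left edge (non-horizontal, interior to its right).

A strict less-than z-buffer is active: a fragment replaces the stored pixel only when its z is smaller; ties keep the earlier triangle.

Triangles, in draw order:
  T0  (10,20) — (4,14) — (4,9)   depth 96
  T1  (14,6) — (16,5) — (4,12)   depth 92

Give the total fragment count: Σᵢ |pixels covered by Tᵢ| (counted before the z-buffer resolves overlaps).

T0:
  2·area = 30
  edge (10, 20)→(4, 14): d=(-6,-6) top-left  bias=+0
  edge (4, 14)→(4, 9): d=(0,-5) top-left  bias=+0
  edge (4, 9)→(10, 20): d=(6,11) right/bottom  bias=-1
    (0,5)@(1, 11): e=[0,-15,45] → ·  [on edge]
    (2,5)@(5, 11): e=[24,5,1] → █
    (3,5)@(7, 11): e=[36,15,-21] → ·
    (1,6)@(3, 13): e=[0,-5,35] → ·  [on edge]
    (2,6)@(5, 13): e=[12,5,13] → █
    (3,6)@(7, 13): e=[24,15,-9] → ·
    (2,7)@(5, 15): e=[0,5,25] → █  [on edge]
    (3,7)@(7, 15): e=[12,15,3] → █
    (4,7)@(9, 15): e=[24,25,-19] → ·
    (2,8)@(5, 17): e=[-12,5,37] → ·
    (3,8)@(7, 17): e=[0,15,15] → █  [on edge]
    (4,8)@(9, 17): e=[12,25,-7] → ·
    (4,9)@(9, 19): e=[0,25,5] → █  [on edge]
  covered (6 px):
    · · · · · · · ·
    · · · · · · · ·
    · · · · · · · ·
    · · · · · · · ·
    · · · · · · · ·
    · · █ · · · · ·
    · · █ · · · · ·
    · · █ █ · · · ·
    · · · █ · · · ·
    · · · · █ · · ·
T1:
  2·area = 2
  edge (14, 6)→(16, 5): d=(2,-1) top-left  bias=+0
  edge (16, 5)→(4, 12): d=(-12,7) right/bottom  bias=-1
  edge (4, 12)→(14, 6): d=(10,-6) top-left  bias=+0
    (4,4)@(9, 9): e=[1,1,0] → █  [on edge]
    (5,4)@(11, 9): e=[3,-13,12] → ·
    (4,5)@(9, 11): e=[5,-23,20] → ·
  covered (1 px):
    · · · · · · · ·
    · · · · · · · ·
    · · · · · · · ·
    · · · · · · · ·
    · · · · █ · · ·
    · · · · · · · ·
    · · · · · · · ·
    · · · · · · · ·
    · · · · · · · ·
    · · · · · · · ·

Final: 7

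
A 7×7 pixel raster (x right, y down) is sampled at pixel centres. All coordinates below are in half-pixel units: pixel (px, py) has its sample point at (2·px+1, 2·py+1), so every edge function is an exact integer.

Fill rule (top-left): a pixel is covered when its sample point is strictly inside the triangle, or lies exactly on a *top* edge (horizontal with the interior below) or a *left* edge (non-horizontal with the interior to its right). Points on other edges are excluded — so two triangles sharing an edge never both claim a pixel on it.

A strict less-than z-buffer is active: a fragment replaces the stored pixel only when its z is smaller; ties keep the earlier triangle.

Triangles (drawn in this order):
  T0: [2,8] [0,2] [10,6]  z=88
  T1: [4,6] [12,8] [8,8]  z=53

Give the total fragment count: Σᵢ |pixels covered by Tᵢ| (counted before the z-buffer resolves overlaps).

T0:
  2·area = 52
  edge (2, 8)→(0, 2): d=(-2,-6) top-left  bias=+0
  edge (0, 2)→(10, 6): d=(10,4) right/bottom  bias=-1
  edge (10, 6)→(2, 8): d=(-8,2) right/bottom  bias=-1
    (0,1)@(1, 3): e=[4,6,42] → █
    (1,1)@(3, 3): e=[16,-2,38] → ·
    (0,2)@(1, 5): e=[0,26,26] → █  [on edge]
    (1,2)@(3, 5): e=[12,18,22] → █
    (2,2)@(5, 5): e=[24,10,18] → █
    (3,2)@(7, 5): e=[36,2,14] → █
    (4,2)@(9, 5): e=[48,-6,10] → ·
    (0,3)@(1, 7): e=[-4,46,10] → ·
    (1,3)@(3, 7): e=[8,38,6] → █
    (3,3)@(7, 7): e=[32,22,-2] → ·
    (1,4)@(3, 9): e=[4,58,-10] → ·
    (2,4)@(5, 9): e=[16,50,-14] → ·
    (1,5)@(3, 11): e=[0,78,-26] → ·  [on edge]
  covered (7 px):
    · · · · · · ·
    █ · · · · · ·
    █ █ █ █ · · ·
    · █ █ · · · ·
    · · · · · · ·
    · · · · · · ·
    · · · · · · ·
T1:
  2·area = 8
  edge (4, 6)→(12, 8): d=(8,2) right/bottom  bias=-1
  edge (12, 8)→(8, 8): d=(-4,0) right/bottom  bias=-1
  edge (8, 8)→(4, 6): d=(-4,-2) top-left  bias=+0
    (3,3)@(7, 7): e=[2,4,2] → █
    (4,3)@(9, 7): e=[-2,4,6] → ·
    (3,4)@(7, 9): e=[18,-4,-6] → ·
  covered (1 px):
    · · · · · · ·
    · · · · · · ·
    · · · · · · ·
    · · · █ · · ·
    · · · · · · ·
    · · · · · · ·
    · · · · · · ·

Answer: 8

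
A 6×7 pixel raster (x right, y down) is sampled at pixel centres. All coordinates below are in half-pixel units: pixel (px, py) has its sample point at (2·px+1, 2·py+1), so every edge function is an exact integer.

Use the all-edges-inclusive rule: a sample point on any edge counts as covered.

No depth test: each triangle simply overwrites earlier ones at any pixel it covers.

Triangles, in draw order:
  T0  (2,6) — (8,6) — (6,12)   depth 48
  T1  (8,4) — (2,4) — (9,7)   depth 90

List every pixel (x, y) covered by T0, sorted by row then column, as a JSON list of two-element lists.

T0:
  2·area = 36
  edge (2, 6)→(8, 6): d=(6,0) inclusive
  edge (8, 6)→(6, 12): d=(-2,6) inclusive
  edge (6, 12)→(2, 6): d=(-4,-6) inclusive
    (4,1)@(9, 3): e=[-18,0,54] → ·  [on edge]
    (1,3)@(3, 7): e=[6,28,2] → #
    (2,3)@(5, 7): e=[6,16,14] → #
    (3,3)@(7, 7): e=[6,4,26] → #
    (4,3)@(9, 7): e=[6,-8,38] → ·
    (1,4)@(3, 9): e=[18,24,-6] → ·
    (2,4)@(5, 9): e=[18,12,6] → #
    (3,4)@(7, 9): e=[18,0,18] → #  [on edge]
    (4,4)@(9, 9): e=[18,-12,30] → ·
    (2,5)@(5, 11): e=[30,8,-2] → ·
    (3,5)@(7, 11): e=[30,-4,10] → ·
  covered (5 px):
    · · · · · ·
    · · · · · ·
    · · · · · ·
    · # # # · ·
    · · # # · ·
    · · · · · ·
    · · · · · ·
T1:
  2·area = 18  (B↔C swapped to make it positive)
  edge (8, 4)→(9, 7): d=(1,3) inclusive
  edge (9, 7)→(2, 4): d=(-7,-3) inclusive
  edge (2, 4)→(8, 4): d=(6,0) inclusive
    (3,0)@(7, 1): e=[0,36,-18] → ·  [on edge]
    (2,2)@(5, 5): e=[10,2,6] → #
    (3,2)@(7, 5): e=[4,8,6] → #
    (4,2)@(9, 5): e=[-2,14,6] → ·
    (2,3)@(5, 7): e=[12,-12,18] → ·
    (3,3)@(7, 7): e=[6,-6,18] → ·
    (4,3)@(9, 7): e=[0,0,18] → #  [on edge]
    (5,3)@(11, 7): e=[-6,6,18] → ·
    (4,4)@(9, 9): e=[2,-14,30] → ·
    (5,6)@(11, 13): e=[0,-36,54] → ·  [on edge]
  covered (3 px):
    · · · · · ·
    · · · · · ·
    · · # # · ·
    · · · · # ·
    · · · · · ·
    · · · · · ·
    · · · · · ·

Answer: [[1,3],[2,3],[3,3],[2,4],[3,4]]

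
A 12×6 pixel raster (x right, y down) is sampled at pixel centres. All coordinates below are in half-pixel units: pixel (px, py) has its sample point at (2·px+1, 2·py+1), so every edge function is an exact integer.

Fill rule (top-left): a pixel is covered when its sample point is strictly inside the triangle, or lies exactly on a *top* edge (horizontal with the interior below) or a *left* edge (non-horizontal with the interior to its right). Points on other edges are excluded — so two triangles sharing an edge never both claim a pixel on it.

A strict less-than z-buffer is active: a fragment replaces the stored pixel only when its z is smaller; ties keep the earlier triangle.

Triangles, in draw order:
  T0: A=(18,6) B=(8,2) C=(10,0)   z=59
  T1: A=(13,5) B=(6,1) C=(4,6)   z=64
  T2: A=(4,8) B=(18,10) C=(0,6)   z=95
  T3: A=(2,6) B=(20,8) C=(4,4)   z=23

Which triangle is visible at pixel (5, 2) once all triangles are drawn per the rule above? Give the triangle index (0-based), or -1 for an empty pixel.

T0:
  2·area = 28
  edge (18, 6)→(8, 2): d=(-10,-4) top-left  bias=+0
  edge (8, 2)→(10, 0): d=(2,-2) top-left  bias=+0
  edge (10, 0)→(18, 6): d=(8,6) right/bottom  bias=-1
    (4,0)@(9, 1): e=[14,0,14] → X  [on edge]
    (5,0)@(11, 1): e=[22,4,2] → X
    (6,0)@(13, 1): e=[30,8,-10] → .
    (3,1)@(7, 3): e=[-14,0,42] → .  [on edge]
    (4,1)@(9, 3): e=[-6,4,30] → .
    (5,1)@(11, 3): e=[2,8,18] → X
    (6,1)@(13, 3): e=[10,12,6] → X
    (7,1)@(15, 3): e=[18,16,-6] → .
    (2,2)@(5, 5): e=[-42,0,70] → .  [on edge]
    (5,2)@(11, 5): e=[-18,12,34] → .
    (6,2)@(13, 5): e=[-10,16,22] → .
    (1,3)@(3, 7): e=[-70,0,98] → .  [on edge]
    (0,4)@(1, 9): e=[-98,0,126] → .  [on edge]
  covered (4 px):
    . . . . X X . . . . . .
    . . . . . X X . . . . .
    . . . . . . . . . . . .
    . . . . . . . . . . . .
    . . . . . . . . . . . .
    . . . . . . . . . . . .
T1:
  2·area = 43  (B↔C swapped to make it positive)
  edge (13, 5)→(4, 6): d=(-9,1) right/bottom  bias=-1
  edge (4, 6)→(6, 1): d=(2,-5) top-left  bias=+0
  edge (6, 1)→(13, 5): d=(7,4) right/bottom  bias=-1
    (3,1)@(7, 3): e=[24,9,10] → X
    (4,1)@(9, 3): e=[22,19,2] → X
    (5,1)@(11, 3): e=[20,29,-6] → .
    (2,2)@(5, 5): e=[8,3,32] → X
    (5,2)@(11, 5): e=[2,33,8] → X
    (6,2)@(13, 5): e=[0,43,0] → .  [on edge]
    (2,3)@(5, 7): e=[-10,7,46] → .
    (3,3)@(7, 7): e=[-12,17,38] → .
    (4,3)@(9, 7): e=[-14,27,30] → .
    (5,3)@(11, 7): e=[-16,37,22] → .
  covered (6 px):
    . . . . . . . . . . . .
    . . . X X . . . . . . .
    . . X X X X . . . . . .
    . . . . . . . . . . . .
    . . . . . . . . . . . .
    . . . . . . . . . . . .
T2:
  2·area = 20  (B↔C swapped to make it positive)
  edge (4, 8)→(0, 6): d=(-4,-2) top-left  bias=+0
  edge (0, 6)→(18, 10): d=(18,4) right/bottom  bias=-1
  edge (18, 10)→(4, 8): d=(-14,-2) top-left  bias=+0
    (1,3)@(3, 7): e=[2,6,12] → X
    (2,3)@(5, 7): e=[6,-2,16] → .
    (1,4)@(3, 9): e=[-6,42,-16] → .
    (5,4)@(11, 9): e=[10,10,0] → X  [on edge]
    (6,4)@(13, 9): e=[14,2,4] → X
    (7,4)@(15, 9): e=[18,-6,8] → .
    (5,5)@(11, 11): e=[2,46,-28] → .
    (6,5)@(13, 11): e=[6,38,-24] → .
  covered (3 px):
    . . . . . . . . . . . .
    . . . . . . . . . . . .
    . . . . . . . . . . . .
    . X . . . . . . . . . .
    . . . . . X X . . . . .
    . . . . . . . . . . . .
T3:
  2·area = 40  (B↔C swapped to make it positive)
  edge (2, 6)→(4, 4): d=(2,-2) top-left  bias=+0
  edge (4, 4)→(20, 8): d=(16,4) right/bottom  bias=-1
  edge (20, 8)→(2, 6): d=(-18,-2) top-left  bias=+0
    (3,0)@(7, 1): e=[0,-60,100] → .  [on edge]
    (2,1)@(5, 3): e=[0,-20,60] → .  [on edge]
    (1,2)@(3, 5): e=[0,20,20] → X  [on edge]
    (2,2)@(5, 5): e=[4,12,24] → X
    (3,2)@(7, 5): e=[8,4,28] → X
    (4,2)@(9, 5): e=[12,-4,32] → .
    (0,3)@(1, 7): e=[0,60,-20] → .  [on edge]
    (1,3)@(3, 7): e=[4,52,-16] → .
    (2,3)@(5, 7): e=[8,44,-12] → .
    (3,3)@(7, 7): e=[12,36,-8] → .
    (5,3)@(11, 7): e=[20,20,0] → X  [on edge]
    (6,3)@(13, 7): e=[24,12,4] → X
  covered (6 px):
    . . . . . . . . . . . .
    . . . . . . . . . . . .
    . X X X . . . . . . . .
    . . . . . X X X . . . .
    . . . . . . . . . . . .
    . . . . . . . . . . . .

Z-buffer (winner per pixel, '.' = empty):
  . . . . 0 0 . . . . . .
  . . . 1 1 0 0 . . . . .
  . 3 3 3 1 1 . . . . . .
  . 2 . . . 3 3 3 . . . .
  . . . . . 2 2 . . . . .
  . . . . . . . . . . . .

Final: 1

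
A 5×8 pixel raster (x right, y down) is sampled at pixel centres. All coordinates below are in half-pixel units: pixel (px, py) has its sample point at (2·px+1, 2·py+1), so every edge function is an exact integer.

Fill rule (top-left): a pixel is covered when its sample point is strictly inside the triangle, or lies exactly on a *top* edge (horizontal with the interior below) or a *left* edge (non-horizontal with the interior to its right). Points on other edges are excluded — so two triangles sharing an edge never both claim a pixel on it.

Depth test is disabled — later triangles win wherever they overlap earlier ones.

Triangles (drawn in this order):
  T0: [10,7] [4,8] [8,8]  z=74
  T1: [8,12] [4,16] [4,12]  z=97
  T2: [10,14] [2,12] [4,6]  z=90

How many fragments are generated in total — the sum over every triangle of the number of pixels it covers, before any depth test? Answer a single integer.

T0:
  2·area = 4  (B↔C swapped to make it positive)
  edge (10, 7)→(8, 8): d=(-2,1) right/bottom  bias=-1
  edge (8, 8)→(4, 8): d=(-4,0) right/bottom  bias=-1
  edge (4, 8)→(10, 7): d=(6,-1) top-left  bias=+0
  covered (0 px):
    · · · · ·
    · · · · ·
    · · · · ·
    · · · · ·
    · · · · ·
    · · · · ·
    · · · · ·
    · · · · ·
T1:
  2·area = 16
  edge (8, 12)→(4, 16): d=(-4,4) right/bottom  bias=-1
  edge (4, 16)→(4, 12): d=(0,-4) top-left  bias=+0
  edge (4, 12)→(8, 12): d=(4,0) top-left  bias=+0
    (4,5)@(9, 11): e=[0,20,-4] → ·  [on edge]
    (2,6)@(5, 13): e=[8,4,4] → #
    (3,6)@(7, 13): e=[0,12,4] → ·  [on edge]
    (2,7)@(5, 15): e=[0,4,12] → ·  [on edge]
  covered (1 px):
    · · · · ·
    · · · · ·
    · · · · ·
    · · · · ·
    · · · · ·
    · · · · ·
    · · # · ·
    · · · · ·
T2:
  2·area = 52
  edge (10, 14)→(2, 12): d=(-8,-2) top-left  bias=+0
  edge (2, 12)→(4, 6): d=(2,-6) top-left  bias=+0
  edge (4, 6)→(10, 14): d=(6,8) right/bottom  bias=-1
    (2,1)@(5, 3): e=[78,0,-26] → ·  [on edge]
    (1,4)@(3, 9): e=[26,0,26] → #  [on edge]
    (2,4)@(5, 9): e=[30,12,10] → #
    (3,4)@(7, 9): e=[34,24,-6] → ·
    (1,5)@(3, 11): e=[10,4,38] → #
    (3,5)@(7, 11): e=[18,28,6] → #
    (4,5)@(9, 11): e=[22,40,-10] → ·
    (1,6)@(3, 13): e=[-6,8,50] → ·
    (2,6)@(5, 13): e=[-2,20,34] → ·
    (3,6)@(7, 13): e=[2,32,18] → #
    (4,6)@(9, 13): e=[6,44,2] → #
    (0,7)@(1, 15): e=[-26,0,78] → ·  [on edge]
  covered (7 px):
    · · · · ·
    · · · · ·
    · · · · ·
    · · · · ·
    · # # · ·
    · # # # ·
    · · · # #
    · · · · ·

Result: 8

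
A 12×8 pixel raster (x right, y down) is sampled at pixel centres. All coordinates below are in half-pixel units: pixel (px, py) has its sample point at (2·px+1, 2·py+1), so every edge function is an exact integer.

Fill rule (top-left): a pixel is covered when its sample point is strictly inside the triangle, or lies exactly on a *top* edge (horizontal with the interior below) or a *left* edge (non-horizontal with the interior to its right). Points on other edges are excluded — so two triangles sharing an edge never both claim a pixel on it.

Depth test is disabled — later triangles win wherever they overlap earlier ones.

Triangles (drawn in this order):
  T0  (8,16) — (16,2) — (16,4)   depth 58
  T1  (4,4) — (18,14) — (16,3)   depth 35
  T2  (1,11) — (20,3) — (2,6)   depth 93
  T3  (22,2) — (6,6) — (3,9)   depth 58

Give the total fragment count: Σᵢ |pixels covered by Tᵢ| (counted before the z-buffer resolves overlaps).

T0:
  2·area = 16
  edge (8, 16)→(16, 2): d=(8,-14) top-left  bias=+0
  edge (16, 2)→(16, 4): d=(0,2) right/bottom  bias=-1
  edge (16, 4)→(8, 16): d=(-8,12) right/bottom  bias=-1
    (7,2)@(15, 5): e=[10,2,4] → X
    (8,2)@(17, 5): e=[38,-2,-20] → .
    (7,3)@(15, 7): e=[26,2,-12] → .
    (5,5)@(11, 11): e=[2,10,4] → X
    (6,5)@(13, 11): e=[30,6,-20] → .
    (5,6)@(11, 13): e=[18,10,-12] → .
  covered (2 px):
    . . . . . . . . . . . .
    . . . . . . . . . . . .
    . . . . . . . X . . . .
    . . . . . . . . . . . .
    . . . . . . . . . . . .
    . . . . . X . . . . . .
    . . . . . . . . . . . .
    . . . . . . . . . . . .
T1:
  2·area = 134  (B↔C swapped to make it positive)
  edge (4, 4)→(16, 3): d=(12,-1) top-left  bias=+0
  edge (16, 3)→(18, 14): d=(2,11) right/bottom  bias=-1
  edge (18, 14)→(4, 4): d=(-14,-10) top-left  bias=+0
    (3,2)@(7, 5): e=[15,103,16] → X
    (4,2)@(9, 5): e=[17,81,36] → X
    (5,2)@(11, 5): e=[19,59,56] → X
    (6,2)@(13, 5): e=[21,37,76] → X
    (7,2)@(15, 5): e=[23,15,96] → X
    (8,2)@(17, 5): e=[25,-7,116] → .
    (3,3)@(7, 7): e=[39,107,-12] → .
    (4,3)@(9, 7): e=[41,85,8] → X
    (8,3)@(17, 7): e=[49,-3,88] → .
    (4,4)@(9, 9): e=[65,89,-20] → .
    (5,4)@(11, 9): e=[67,67,0] → X  [on edge]
    (8,4)@(17, 9): e=[73,1,60] → X
  covered (16 px):
    . . . . . . . . . . . .
    . . . . . . . . . . . .
    . . . X X X X X . . . .
    . . . . X X X X . . . .
    . . . . . X X X X . . .
    . . . . . . . X X . . .
    . . . . . . . . X . . .
    . . . . . . . . . . . .
T2:
  2·area = 87  (B↔C swapped to make it positive)
  edge (1, 11)→(2, 6): d=(1,-5) top-left  bias=+0
  edge (2, 6)→(20, 3): d=(18,-3) top-left  bias=+0
  edge (20, 3)→(1, 11): d=(-19,8) right/bottom  bias=-1
    (1,0)@(3, 1): e=[0,-87,174] → .  [on edge]
    (4,2)@(9, 5): e=[34,3,50] → X
    (5,2)@(11, 5): e=[44,9,34] → X
    (6,2)@(13, 5): e=[54,15,18] → X
    (7,2)@(15, 5): e=[64,21,2] → X
    (8,2)@(17, 5): e=[74,27,-14] → .
    (1,3)@(3, 7): e=[6,21,60] → X
    (2,3)@(5, 7): e=[16,27,44] → X
    (3,3)@(7, 7): e=[26,33,28] → X
    (5,3)@(11, 7): e=[46,45,-4] → .
    (6,3)@(13, 7): e=[56,51,-20] → .
    (7,3)@(15, 7): e=[66,57,-36] → .
    (0,5)@(1, 11): e=[0,87,0] → .  [on edge]
  covered (10 px):
    . . . . . . . . . . . .
    . . . . . . . . . . . .
    . . . . X X X X . . . .
    . X X X X . . . . . . .
    . X X . . . . . . . . .
    . . . . . . . . . . . .
    . . . . . . . . . . . .
    . . . . . . . . . . . .
T3:
  2·area = 36  (B↔C swapped to make it positive)
  edge (22, 2)→(3, 9): d=(-19,7) right/bottom  bias=-1
  edge (3, 9)→(6, 6): d=(3,-3) top-left  bias=+0
  edge (6, 6)→(22, 2): d=(16,-4) top-left  bias=+0
    (5,0)@(11, 1): e=[96,0,-60] → .  [on edge]
    (4,1)@(9, 3): e=[72,0,-36] → .  [on edge]
    (9,1)@(19, 3): e=[2,30,4] → X
    (10,1)@(21, 3): e=[-12,36,12] → .
    (3,2)@(7, 5): e=[48,0,-12] → .  [on edge]
    (5,2)@(11, 5): e=[20,12,4] → X
    (6,2)@(13, 5): e=[6,18,12] → X
    (7,2)@(15, 5): e=[-8,24,20] → .
    (9,2)@(19, 5): e=[-36,36,36] → .
    (2,3)@(5, 7): e=[24,0,12] → X  [on edge]
    (3,3)@(7, 7): e=[10,6,20] → X
    (4,3)@(9, 7): e=[-4,12,28] → .
    (1,4)@(3, 9): e=[0,0,36] → .  [on edge]
    (0,5)@(1, 11): e=[-24,0,60] → .  [on edge]
  covered (5 px):
    . . . . . . . . . . . .
    . . . . . . . . . X . .
    . . . . . X X . . . . .
    . . X X . . . . . . . .
    . . . . . . . . . . . .
    . . . . . . . . . . . .
    . . . . . . . . . . . .
    . . . . . . . . . . . .

Final: 33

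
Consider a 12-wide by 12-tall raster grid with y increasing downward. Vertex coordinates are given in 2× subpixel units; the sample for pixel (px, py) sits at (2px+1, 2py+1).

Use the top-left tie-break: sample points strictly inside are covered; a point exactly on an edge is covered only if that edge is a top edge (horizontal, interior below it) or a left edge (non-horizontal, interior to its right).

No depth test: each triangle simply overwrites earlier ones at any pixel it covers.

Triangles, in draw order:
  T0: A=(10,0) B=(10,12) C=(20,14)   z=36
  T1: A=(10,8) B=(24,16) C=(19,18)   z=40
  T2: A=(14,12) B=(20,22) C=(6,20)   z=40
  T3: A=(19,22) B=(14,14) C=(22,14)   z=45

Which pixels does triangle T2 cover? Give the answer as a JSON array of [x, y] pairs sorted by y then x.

T0:
  2·area = 120  (B↔C swapped to make it positive)
  edge (10, 0)→(20, 14): d=(10,14) right/bottom  bias=-1
  edge (20, 14)→(10, 12): d=(-10,-2) top-left  bias=+0
  edge (10, 12)→(10, 0): d=(0,-12) top-left  bias=+0
    (5,1)@(11, 3): e=[16,92,12] → X
    (6,1)@(13, 3): e=[-12,96,36] → .
    (5,2)@(11, 5): e=[36,72,12] → X
    (6,2)@(13, 5): e=[8,76,36] → X
    (7,2)@(15, 5): e=[-20,80,60] → .
    (5,3)@(11, 7): e=[56,52,12] → X
    (7,3)@(15, 7): e=[0,60,60] → .  [on edge]
    (5,4)@(11, 9): e=[76,32,12] → X
    (7,4)@(15, 9): e=[20,40,60] → X
    (8,4)@(17, 9): e=[-8,44,84] → .
    (2,5)@(5, 11): e=[180,0,-60] → .  [on edge]
    (5,5)@(11, 11): e=[96,12,12] → X
    (7,6)@(15, 13): e=[60,0,60] → X  [on edge]
  covered (15 px):
    . . . . . . . . . . . .
    . . . . . X . . . . . .
    . . . . . X X . . . . .
    . . . . . X X . . . . .
    . . . . . X X X . . . .
    . . . . . X X X X . . .
    . . . . . . . X X X . .
    . . . . . . . . . . . .
    . . . . . . . . . . . .
    . . . . . . . . . . . .
    . . . . . . . . . . . .
    . . . . . . . . . . . .
T1:
  2·area = 68
  edge (10, 8)→(24, 16): d=(14,8) right/bottom  bias=-1
  edge (24, 16)→(19, 18): d=(-5,2) right/bottom  bias=-1
  edge (19, 18)→(10, 8): d=(-9,-10) top-left  bias=+0
    (5,4)@(11, 9): e=[6,61,1] → X
    (6,4)@(13, 9): e=[-10,57,21] → .
    (5,5)@(11, 11): e=[34,51,-17] → .
    (6,5)@(13, 11): e=[18,47,3] → X
    (7,5)@(15, 11): e=[2,43,23] → X
    (8,5)@(17, 11): e=[-14,39,43] → .
    (6,6)@(13, 13): e=[46,37,-15] → .
    (7,6)@(15, 13): e=[30,33,5] → X
    (8,6)@(17, 13): e=[14,29,25] → X
    (9,6)@(19, 13): e=[-2,25,45] → .
    (7,7)@(15, 15): e=[58,23,-13] → .
    (8,7)@(17, 15): e=[42,19,7] → X
  covered (10 px):
    . . . . . . . . . . . .
    . . . . . . . . . . . .
    . . . . . . . . . . . .
    . . . . . . . . . . . .
    . . . . . X . . . . . .
    . . . . . . X X . . . .
    . . . . . . . X X . . .
    . . . . . . . . X X X .
    . . . . . . . . . X X .
    . . . . . . . . . . . .
    . . . . . . . . . . . .
    . . . . . . . . . . . .
T2:
  2·area = 128
  edge (14, 12)→(20, 22): d=(6,10) right/bottom  bias=-1
  edge (20, 22)→(6, 20): d=(-14,-2) top-left  bias=+0
  edge (6, 20)→(14, 12): d=(8,-8) top-left  bias=+0
    (11,1)@(23, 3): e=[-144,272,0] → .  [on edge]
    (10,2)@(21, 5): e=[-112,240,0] → .  [on edge]
    (5,3)@(11, 7): e=[0,192,-64] → .  [on edge]
    (9,3)@(19, 7): e=[-80,208,0] → .  [on edge]
    (8,4)@(17, 9): e=[-48,176,0] → .  [on edge]
    (7,5)@(15, 11): e=[-16,144,0] → .  [on edge]
    (6,6)@(13, 13): e=[16,112,0] → X  [on edge]
    (7,6)@(15, 13): e=[-4,116,16] → .
    (5,7)@(11, 15): e=[48,80,0] → X  [on edge]
    (7,7)@(15, 15): e=[8,88,32] → X
    (8,7)@(17, 15): e=[-12,92,48] → .
    (4,8)@(9, 17): e=[80,48,0] → X  [on edge]
    (8,8)@(17, 17): e=[0,64,64] → .  [on edge]
    (3,9)@(7, 19): e=[112,16,0] → X  [on edge]
    (2,10)@(5, 21): e=[144,-16,0] → .  [on edge]
    (6,10)@(13, 21): e=[64,0,64] → X  [on edge]
    (1,11)@(3, 23): e=[176,-48,0] → .  [on edge]
  covered (18 px):
    . . . . . . . . . . . .
    . . . . . . . . . . . .
    . . . . . . . . . . . .
    . . . . . . . . . . . .
    . . . . . . . . . . . .
    . . . . . . . . . . . .
    . . . . . . X . . . . .
    . . . . . X X X . . . .
    . . . . X X X X . . . .
    . . . X X X X X X . . .
    . . . . . . X X X X . .
    . . . . . . . . . . . .
T3:
  2·area = 64
  edge (19, 22)→(14, 14): d=(-5,-8) top-left  bias=+0
  edge (14, 14)→(22, 14): d=(8,0) top-left  bias=+0
  edge (22, 14)→(19, 22): d=(-3,8) right/bottom  bias=-1
    (7,7)@(15, 15): e=[3,8,53] → X
    (8,7)@(17, 15): e=[19,8,37] → X
    (9,7)@(19, 15): e=[35,8,21] → X
    (10,7)@(21, 15): e=[51,8,5] → X
    (11,7)@(23, 15): e=[67,8,-11] → .
    (7,8)@(15, 17): e=[-7,24,47] → .
    (8,8)@(17, 17): e=[9,24,31] → X
    (10,8)@(21, 17): e=[41,24,-1] → .
    (8,9)@(17, 19): e=[-1,40,25] → .
    (9,9)@(19, 19): e=[15,40,9] → X
    (10,9)@(21, 19): e=[31,40,-7] → .
    (9,10)@(19, 21): e=[5,56,3] → X
  covered (8 px):
    . . . . . . . . . . . .
    . . . . . . . . . . . .
    . . . . . . . . . . . .
    . . . . . . . . . . . .
    . . . . . . . . . . . .
    . . . . . . . . . . . .
    . . . . . . . . . . . .
    . . . . . . . X X X X .
    . . . . . . . . X X . .
    . . . . . . . . . X . .
    . . . . . . . . . X . .
    . . . . . . . . . . . .

Answer: [[6,6],[5,7],[6,7],[7,7],[4,8],[5,8],[6,8],[7,8],[3,9],[4,9],[5,9],[6,9],[7,9],[8,9],[6,10],[7,10],[8,10],[9,10]]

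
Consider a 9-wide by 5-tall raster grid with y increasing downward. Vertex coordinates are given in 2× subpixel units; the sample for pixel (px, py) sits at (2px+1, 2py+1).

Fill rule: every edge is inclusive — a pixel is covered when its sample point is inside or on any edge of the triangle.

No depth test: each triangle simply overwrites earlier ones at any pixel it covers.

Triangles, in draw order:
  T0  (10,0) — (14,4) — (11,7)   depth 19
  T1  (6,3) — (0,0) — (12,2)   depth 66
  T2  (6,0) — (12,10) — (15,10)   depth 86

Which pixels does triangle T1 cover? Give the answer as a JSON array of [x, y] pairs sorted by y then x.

T0:
  2·area = 24
  edge (10, 0)→(14, 4): d=(4,4) inclusive
  edge (14, 4)→(11, 7): d=(-3,3) inclusive
  edge (11, 7)→(10, 0): d=(-1,-7) inclusive
    (5,0)@(11, 1): e=[0,18,6] → X  [on edge]
    (6,0)@(13, 1): e=[-8,12,20] → .
    (8,0)@(17, 1): e=[-24,0,48] → .  [on edge]
    (5,1)@(11, 3): e=[8,12,4] → X
    (6,1)@(13, 3): e=[0,6,18] → X  [on edge]
    (7,1)@(15, 3): e=[-8,0,32] → .  [on edge]
    (5,2)@(11, 5): e=[16,6,2] → X
    (6,2)@(13, 5): e=[8,0,16] → X  [on edge]
    (7,2)@(15, 5): e=[0,-6,30] → .  [on edge]
    (5,3)@(11, 7): e=[24,0,0] → X  [on edge]
    (6,3)@(13, 7): e=[16,-6,14] → .
    (8,3)@(17, 7): e=[0,-18,42] → .  [on edge]
    (4,4)@(9, 9): e=[40,0,-16] → .  [on edge]
  covered (6 px):
    . . . . . X . . .
    . . . . . X X . .
    . . . . . X X . .
    . . . . . X . . .
    . . . . . . . . .
T1:
  2·area = 24
  edge (6, 3)→(0, 0): d=(-6,-3) inclusive
  edge (0, 0)→(12, 2): d=(12,2) inclusive
  edge (12, 2)→(6, 3): d=(-6,1) inclusive
    (1,0)@(3, 1): e=[3,6,15] → X
    (2,0)@(5, 1): e=[9,2,13] → X
    (3,0)@(7, 1): e=[15,-2,11] → .
    (1,1)@(3, 3): e=[-9,30,3] → .
    (2,1)@(5, 3): e=[-3,26,1] → .
  covered (2 px):
    . X X . . . . . .
    . . . . . . . . .
    . . . . . . . . .
    . . . . . . . . .
    . . . . . . . . .
T2:
  2·area = 30  (B↔C swapped to make it positive)
  edge (6, 0)→(15, 10): d=(9,10) inclusive
  edge (15, 10)→(12, 10): d=(-3,0) inclusive
  edge (12, 10)→(6, 0): d=(-6,-10) inclusive
    (4,2)@(9, 5): e=[15,15,0] → X  [on edge]
    (5,2)@(11, 5): e=[-5,15,20] → .
    (4,3)@(9, 7): e=[33,9,-12] → .
    (5,3)@(11, 7): e=[13,9,8] → X
    (6,3)@(13, 7): e=[-7,9,28] → .
    (5,4)@(11, 9): e=[31,3,-4] → .
    (6,4)@(13, 9): e=[11,3,16] → X
    (7,4)@(15, 9): e=[-9,3,36] → .
  covered (3 px):
    . . . . . . . . .
    . . . . . . . . .
    . . . . X . . . .
    . . . . . X . . .
    . . . . . . X . .

Answer: [[1,0],[2,0]]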